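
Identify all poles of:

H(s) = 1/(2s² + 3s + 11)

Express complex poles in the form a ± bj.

Discriminant = 3² - 4×2×11 = 9 - 88 = -79 < 0, so the poles are a complex conjugate pair s = (-3 ± j√79)/(2×2). Real part = -3/(2×2) = -3/4 = -0.75; imaginary part = ±√79/(2×2) ≈ 2.2220. Poles: s = -0.75 ± 2.2220j.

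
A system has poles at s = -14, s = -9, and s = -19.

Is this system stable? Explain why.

All poles are in the left half-plane. System is stable.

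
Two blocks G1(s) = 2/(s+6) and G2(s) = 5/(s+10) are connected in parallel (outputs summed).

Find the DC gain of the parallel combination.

Parallel: G_eq = G1 + G2. DC gain = G1(0) + G2(0) = 2/6 + 5/10 = 0.3333 + 0.5 = 0.8333.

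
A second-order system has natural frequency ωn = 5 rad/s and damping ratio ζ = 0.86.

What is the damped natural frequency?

ωd = ωn√(1 - ζ²) = 5√(1 - 0.86²) = 2.55 rad/s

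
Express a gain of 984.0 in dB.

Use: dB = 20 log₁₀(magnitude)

dB = 20 log₁₀(984.0) = 59.9 dB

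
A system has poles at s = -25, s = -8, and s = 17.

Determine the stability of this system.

Pole(s) at s = 17 are not in the left half-plane. System is unstable.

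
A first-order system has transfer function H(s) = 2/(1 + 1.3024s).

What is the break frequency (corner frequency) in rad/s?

Corner frequency = 1/τ = 1/1.3024 = 0.768 rad/s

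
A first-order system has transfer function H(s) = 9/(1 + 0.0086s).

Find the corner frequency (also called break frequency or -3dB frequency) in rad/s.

Corner frequency = 1/τ = 1/0.0086 = 116.279 rad/s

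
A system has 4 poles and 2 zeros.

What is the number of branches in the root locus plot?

Root locus has n branches where n = number of poles = 4.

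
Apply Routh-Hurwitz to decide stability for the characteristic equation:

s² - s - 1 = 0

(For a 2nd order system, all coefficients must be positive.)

Coefficients: 1, -1, -1. b=-1, c=-1 not positive, so system is unstable.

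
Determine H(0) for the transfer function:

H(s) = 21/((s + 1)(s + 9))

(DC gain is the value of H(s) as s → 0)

DC gain = H(0) = 21/(1 × 9) = 21/9 = 2.3333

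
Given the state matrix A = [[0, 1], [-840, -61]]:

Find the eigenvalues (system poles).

det(A - λI) = λ² - (-61)λ + 840 = (λ - (-40))(λ - (-21)). Eigenvalues: -40, -21.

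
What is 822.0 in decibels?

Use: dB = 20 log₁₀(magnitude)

dB = 20 log₁₀(822.0) = 58.3 dB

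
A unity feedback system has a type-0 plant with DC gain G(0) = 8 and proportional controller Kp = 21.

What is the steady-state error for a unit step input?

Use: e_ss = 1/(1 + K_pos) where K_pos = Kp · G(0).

K_pos = Kp · G(0) = 21 × 8 = 168. e_ss = 1/(1 + 168) = 0.0059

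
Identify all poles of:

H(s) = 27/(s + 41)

Pole is where denominator = 0: s + 41 = 0, so s = -41.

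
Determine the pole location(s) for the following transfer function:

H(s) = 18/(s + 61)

Pole is where denominator = 0: s + 61 = 0, so s = -61.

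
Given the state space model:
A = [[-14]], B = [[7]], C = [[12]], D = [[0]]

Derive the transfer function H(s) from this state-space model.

(sI - A)⁻¹ = 1/(s + 14). H(s) = 12 × 7/(s + 14) + 0 = 84/(s + 14).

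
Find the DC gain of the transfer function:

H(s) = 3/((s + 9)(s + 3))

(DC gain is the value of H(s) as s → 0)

DC gain = H(0) = 3/(9 × 3) = 3/27 = 0.1111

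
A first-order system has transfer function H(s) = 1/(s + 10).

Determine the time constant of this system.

For H(s) = 1/(s + 1/τ), the pole is at -1/τ = -10, so τ = 1/10 = 0.1 s.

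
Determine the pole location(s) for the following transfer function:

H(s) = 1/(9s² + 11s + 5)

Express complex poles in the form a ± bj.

Discriminant = 11² - 4×9×5 = 121 - 180 = -59 < 0, so the poles are a complex conjugate pair s = (-11 ± j√59)/(2×9). Real part = -11/(2×9) = -11/18 ≈ -0.6111; imaginary part = ±√59/(2×9) ≈ 0.4267. Poles: s = -0.6111 ± 0.4267j.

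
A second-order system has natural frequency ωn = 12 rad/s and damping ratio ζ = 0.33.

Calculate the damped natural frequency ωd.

ωd = ωn√(1 - ζ²) = 12√(1 - 0.33²) = 11.33 rad/s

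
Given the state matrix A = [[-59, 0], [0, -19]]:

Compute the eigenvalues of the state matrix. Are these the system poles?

For diagonal matrix, eigenvalues are diagonal entries: λ₁ = -59, λ₂ = -19. Eigenvalues of A = system poles.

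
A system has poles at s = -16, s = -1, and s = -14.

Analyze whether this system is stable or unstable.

All poles are in the left half-plane. System is stable.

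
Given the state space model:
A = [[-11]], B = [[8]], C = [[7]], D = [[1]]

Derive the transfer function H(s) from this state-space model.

(sI - A)⁻¹ = 1/(s + 11). H(s) = 7×8/(s + 11) + 1 = (s + 67)/(s + 11).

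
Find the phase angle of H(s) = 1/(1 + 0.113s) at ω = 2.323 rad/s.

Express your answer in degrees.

Phase = -arctan(ωτ) = -arctan(2.323 × 0.113) = -14.7°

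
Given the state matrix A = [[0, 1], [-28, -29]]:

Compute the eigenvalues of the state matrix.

det(A - λI) = λ² - (-29)λ + 28 = (λ - (-28))(λ - (-1)). Eigenvalues: -28, -1.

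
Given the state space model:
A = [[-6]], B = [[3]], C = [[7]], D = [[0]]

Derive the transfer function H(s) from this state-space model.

(sI - A)⁻¹ = 1/(s + 6). H(s) = 7 × 3/(s + 6) + 0 = 21/(s + 6).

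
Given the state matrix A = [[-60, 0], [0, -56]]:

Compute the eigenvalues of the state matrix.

For diagonal matrix, eigenvalues are diagonal entries: λ₁ = -60, λ₂ = -56.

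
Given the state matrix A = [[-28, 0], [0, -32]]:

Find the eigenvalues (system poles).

For diagonal matrix, eigenvalues are diagonal entries: λ₁ = -28, λ₂ = -32.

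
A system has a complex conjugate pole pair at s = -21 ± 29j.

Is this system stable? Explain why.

Real part of poles is -21 (< 0, left half-plane). Stable.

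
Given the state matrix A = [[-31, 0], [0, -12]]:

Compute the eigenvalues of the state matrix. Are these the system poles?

For diagonal matrix, eigenvalues are diagonal entries: λ₁ = -31, λ₂ = -12. Eigenvalues of A = system poles.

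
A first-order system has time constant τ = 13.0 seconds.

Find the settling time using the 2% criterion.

For first-order system, 2% settling time ≈ 4τ = 4 × 13.0 = 52.0 s.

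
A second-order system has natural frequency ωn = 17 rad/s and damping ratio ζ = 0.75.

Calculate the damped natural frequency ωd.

ωd = ωn√(1 - ζ²) = 17√(1 - 0.75²) = 11.24 rad/s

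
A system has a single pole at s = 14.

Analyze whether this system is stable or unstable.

Pole at s = 14 is in the right half-plane. Unstable.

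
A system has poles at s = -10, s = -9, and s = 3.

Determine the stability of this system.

Pole(s) at s = 3 are not in the left half-plane. System is unstable.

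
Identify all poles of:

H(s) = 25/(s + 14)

Pole is where denominator = 0: s + 14 = 0, so s = -14.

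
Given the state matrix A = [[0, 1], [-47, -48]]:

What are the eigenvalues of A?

det(A - λI) = λ² - (-48)λ + 47 = (λ - (-1))(λ - (-47)). Eigenvalues: -1, -47.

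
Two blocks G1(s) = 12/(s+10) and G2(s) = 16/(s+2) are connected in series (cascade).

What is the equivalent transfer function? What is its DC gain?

Series: multiply transfer functions. G_eq = 12/(s+10) × 16/(s+2) = 192/((s+10)(s+2)). DC gain = 192/(10×2) = 9.6.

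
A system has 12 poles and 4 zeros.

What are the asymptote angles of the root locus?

n - m = 12 - 4 = 8. Angles: θk = (2k + 1)·180°/8 = 22.5°, 67.5°, 112.5°, 157.5°, 202.5°, 247.5°, 292.5°, 337.5°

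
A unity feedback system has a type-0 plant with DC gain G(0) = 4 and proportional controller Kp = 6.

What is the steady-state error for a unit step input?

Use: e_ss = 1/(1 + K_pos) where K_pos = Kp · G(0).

K_pos = Kp · G(0) = 6 × 4 = 24. e_ss = 1/(1 + 24) = 0.04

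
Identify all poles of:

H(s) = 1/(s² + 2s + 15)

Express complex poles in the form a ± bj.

Discriminant = 2² - 4×1×15 = 4 - 60 = -56 < 0, so the poles are a complex conjugate pair s = (-2 ± j√56)/(2×1). Real part = -2/(2×1) = -2/2 = -1; imaginary part = ±√56/(2×1) ≈ 3.7417. Poles: s = -1 ± 3.7417j.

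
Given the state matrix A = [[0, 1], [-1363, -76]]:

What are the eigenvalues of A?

det(A - λI) = λ² - (-76)λ + 1363 = (λ - (-47))(λ - (-29)). Eigenvalues: -47, -29.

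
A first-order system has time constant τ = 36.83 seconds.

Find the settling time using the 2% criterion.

For first-order system, 2% settling time ≈ 4τ = 4 × 36.83 = 147.32 s.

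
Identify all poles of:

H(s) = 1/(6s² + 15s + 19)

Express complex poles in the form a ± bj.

Discriminant = 15² - 4×6×19 = 225 - 456 = -231 < 0, so the poles are a complex conjugate pair s = (-15 ± j√231)/(2×6). Real part = -15/(2×6) = -15/12 = -1.25; imaginary part = ±√231/(2×6) ≈ 1.2666. Poles: s = -1.25 ± 1.2666j.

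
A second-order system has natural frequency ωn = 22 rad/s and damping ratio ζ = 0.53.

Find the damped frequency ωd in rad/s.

ωd = ωn√(1 - ζ²) = 22√(1 - 0.53²) = 18.66 rad/s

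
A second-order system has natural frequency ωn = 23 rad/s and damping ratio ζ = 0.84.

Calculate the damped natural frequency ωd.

ωd = ωn√(1 - ζ²) = 23√(1 - 0.84²) = 12.48 rad/s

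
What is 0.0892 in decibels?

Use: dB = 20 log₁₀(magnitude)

dB = 20 log₁₀(0.0892) = -21.0 dB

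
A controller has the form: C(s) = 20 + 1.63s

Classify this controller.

This is a Proportional-Derivative (PD) controller.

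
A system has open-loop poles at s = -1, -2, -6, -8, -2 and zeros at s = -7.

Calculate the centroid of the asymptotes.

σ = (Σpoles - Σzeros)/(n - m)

σ = (Σpoles - Σzeros)/(n - m) = (-19 - (-7))/(5 - 1) = -12/4 = -3.0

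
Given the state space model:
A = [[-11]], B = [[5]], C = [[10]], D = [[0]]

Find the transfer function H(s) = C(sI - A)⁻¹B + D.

(sI - A)⁻¹ = 1/(s + 11). H(s) = 10 × 5/(s + 11) + 0 = 50/(s + 11).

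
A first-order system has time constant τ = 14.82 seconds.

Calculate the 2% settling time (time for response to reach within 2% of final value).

For first-order system, 2% settling time ≈ 4τ = 4 × 14.82 = 59.28 s.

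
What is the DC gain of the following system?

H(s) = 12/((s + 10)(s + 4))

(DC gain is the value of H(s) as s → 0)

DC gain = H(0) = 12/(10 × 4) = 12/40 = 0.3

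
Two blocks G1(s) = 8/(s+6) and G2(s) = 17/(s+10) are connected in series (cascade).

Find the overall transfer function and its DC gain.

Series: multiply transfer functions. G_eq = 8/(s+6) × 17/(s+10) = 136/((s+6)(s+10)). DC gain = 136/(6×10) = 2.2667.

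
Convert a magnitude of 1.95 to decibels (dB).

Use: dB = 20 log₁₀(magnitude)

dB = 20 log₁₀(1.95) = 5.8 dB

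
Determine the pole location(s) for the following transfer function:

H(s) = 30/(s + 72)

Pole is where denominator = 0: s + 72 = 0, so s = -72.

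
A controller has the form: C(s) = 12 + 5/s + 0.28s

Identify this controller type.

This is a Proportional-Integral-Derivative (PID) controller.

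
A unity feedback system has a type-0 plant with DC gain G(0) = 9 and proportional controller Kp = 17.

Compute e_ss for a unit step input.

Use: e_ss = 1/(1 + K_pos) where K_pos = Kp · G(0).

K_pos = Kp · G(0) = 17 × 9 = 153. e_ss = 1/(1 + 153) = 0.0065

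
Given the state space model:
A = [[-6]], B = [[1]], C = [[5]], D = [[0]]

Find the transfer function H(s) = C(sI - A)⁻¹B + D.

(sI - A)⁻¹ = 1/(s + 6). H(s) = 5 × 1/(s + 6) + 0 = 5/(s + 6).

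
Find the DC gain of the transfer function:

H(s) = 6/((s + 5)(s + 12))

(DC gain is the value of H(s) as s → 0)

DC gain = H(0) = 6/(5 × 12) = 6/60 = 0.1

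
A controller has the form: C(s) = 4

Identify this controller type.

This is a Proportional (P) controller.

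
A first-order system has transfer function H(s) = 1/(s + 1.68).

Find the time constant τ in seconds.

For H(s) = 1/(s + 1/τ), the pole is at -1/τ = -1.68, so τ = 1/1.68 = 0.5952 s.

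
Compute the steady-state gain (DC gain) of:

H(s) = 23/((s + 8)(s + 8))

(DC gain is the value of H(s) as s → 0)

DC gain = H(0) = 23/(8 × 8) = 23/64 = 0.359375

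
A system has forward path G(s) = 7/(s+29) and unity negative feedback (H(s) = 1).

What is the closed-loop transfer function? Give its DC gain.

T(s) = G/(1+GH) = [7/(s+29)] / [1 + 7/(s+29)] = 7/(s+29+7) = 7/(s+36). DC gain = 7/36 = 0.1944.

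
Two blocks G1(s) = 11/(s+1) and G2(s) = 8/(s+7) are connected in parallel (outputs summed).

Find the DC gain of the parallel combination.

Parallel: G_eq = G1 + G2. DC gain = G1(0) + G2(0) = 11/1 + 8/7 = 11 + 1.1429 = 12.1429.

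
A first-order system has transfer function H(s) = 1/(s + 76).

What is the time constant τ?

For H(s) = 1/(s + 1/τ), the pole is at -1/τ = -76, so τ = 1/76 = 0.0132 s.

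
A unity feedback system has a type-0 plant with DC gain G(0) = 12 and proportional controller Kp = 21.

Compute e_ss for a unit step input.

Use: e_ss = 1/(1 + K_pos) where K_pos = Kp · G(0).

K_pos = Kp · G(0) = 21 × 12 = 252. e_ss = 1/(1 + 252) = 0.0040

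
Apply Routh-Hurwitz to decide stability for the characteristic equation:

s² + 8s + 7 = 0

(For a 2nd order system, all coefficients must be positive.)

Coefficients: 1, 8, 7. All positive, so system is stable.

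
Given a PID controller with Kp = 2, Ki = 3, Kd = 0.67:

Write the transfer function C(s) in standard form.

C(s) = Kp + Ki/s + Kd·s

Substituting values: C(s) = 2 + 3/s + 0.67s = (0.67s² + 2s + 3)/s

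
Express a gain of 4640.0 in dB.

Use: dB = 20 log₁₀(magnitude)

dB = 20 log₁₀(4640.0) = 73.3 dB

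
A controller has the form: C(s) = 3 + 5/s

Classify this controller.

This is a Proportional-Integral (PI) controller.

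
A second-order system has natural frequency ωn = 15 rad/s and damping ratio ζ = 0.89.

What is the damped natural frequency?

ωd = ωn√(1 - ζ²) = 15√(1 - 0.89²) = 6.84 rad/s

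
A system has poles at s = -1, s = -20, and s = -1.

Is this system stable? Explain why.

All poles are in the left half-plane. System is stable.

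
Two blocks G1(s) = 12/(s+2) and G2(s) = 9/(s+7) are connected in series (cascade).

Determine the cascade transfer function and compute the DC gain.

Series: multiply transfer functions. G_eq = 12/(s+2) × 9/(s+7) = 108/((s+2)(s+7)). DC gain = 108/(2×7) = 7.7143.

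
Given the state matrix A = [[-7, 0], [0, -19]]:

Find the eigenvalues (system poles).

For diagonal matrix, eigenvalues are diagonal entries: λ₁ = -7, λ₂ = -19.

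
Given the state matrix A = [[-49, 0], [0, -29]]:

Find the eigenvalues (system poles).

For diagonal matrix, eigenvalues are diagonal entries: λ₁ = -49, λ₂ = -29.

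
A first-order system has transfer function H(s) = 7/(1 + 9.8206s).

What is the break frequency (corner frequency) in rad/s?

Corner frequency = 1/τ = 1/9.8206 = 0.102 rad/s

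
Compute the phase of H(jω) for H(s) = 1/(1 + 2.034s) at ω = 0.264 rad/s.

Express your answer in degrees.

Phase = -arctan(ωτ) = -arctan(0.264 × 2.034) = -28.2°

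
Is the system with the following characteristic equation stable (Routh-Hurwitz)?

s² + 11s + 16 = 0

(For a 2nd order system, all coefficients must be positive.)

Coefficients: 1, 11, 16. All positive, so system is stable.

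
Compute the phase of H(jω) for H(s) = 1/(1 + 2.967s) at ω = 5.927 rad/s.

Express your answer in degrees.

Phase = -arctan(ωτ) = -arctan(5.927 × 2.967) = -86.7°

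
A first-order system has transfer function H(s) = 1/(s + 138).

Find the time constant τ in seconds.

For H(s) = 1/(s + 1/τ), the pole is at -1/τ = -138, so τ = 1/138 = 0.0072 s.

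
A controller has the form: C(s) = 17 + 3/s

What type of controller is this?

This is a Proportional-Integral (PI) controller.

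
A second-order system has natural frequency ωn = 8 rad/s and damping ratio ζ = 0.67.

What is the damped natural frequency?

ωd = ωn√(1 - ζ²) = 8√(1 - 0.67²) = 5.94 rad/s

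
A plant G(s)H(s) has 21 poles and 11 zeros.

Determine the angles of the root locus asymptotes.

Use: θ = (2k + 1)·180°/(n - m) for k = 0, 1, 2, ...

n - m = 21 - 11 = 10. Angles: θk = (2k + 1)·180°/10 = 18°, 54°, 90°, 126°, 162°, 198°, 234°, 270°, 306°, 342°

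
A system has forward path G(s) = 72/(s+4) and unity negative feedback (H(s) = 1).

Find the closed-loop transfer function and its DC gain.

T(s) = G/(1+GH) = [72/(s+4)] / [1 + 72/(s+4)] = 72/(s+4+72) = 72/(s+76). DC gain = 72/76 = 0.9474.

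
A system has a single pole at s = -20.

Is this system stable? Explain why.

Pole at s = -20 is in the left half-plane. Stable.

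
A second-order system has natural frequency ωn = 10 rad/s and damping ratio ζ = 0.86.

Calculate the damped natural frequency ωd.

ωd = ωn√(1 - ζ²) = 10√(1 - 0.86²) = 5.1 rad/s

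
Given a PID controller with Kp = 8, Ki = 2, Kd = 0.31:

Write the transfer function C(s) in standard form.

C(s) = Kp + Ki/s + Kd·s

Substituting values: C(s) = 8 + 2/s + 0.31s = (0.31s² + 8s + 2)/s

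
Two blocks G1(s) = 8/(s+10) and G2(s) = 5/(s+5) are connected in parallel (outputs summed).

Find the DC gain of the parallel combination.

Parallel: G_eq = G1 + G2. DC gain = G1(0) + G2(0) = 8/10 + 5/5 = 0.8 + 1 = 1.8.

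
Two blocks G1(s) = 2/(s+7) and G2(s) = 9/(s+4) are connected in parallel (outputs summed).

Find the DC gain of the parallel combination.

Parallel: G_eq = G1 + G2. DC gain = G1(0) + G2(0) = 2/7 + 9/4 = 0.2857 + 2.25 = 2.5357.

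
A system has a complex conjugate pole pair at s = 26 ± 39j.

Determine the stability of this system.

Real part of poles is 26 (> 0, right half-plane). Unstable.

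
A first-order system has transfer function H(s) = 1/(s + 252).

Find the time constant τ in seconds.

For H(s) = 1/(s + 1/τ), the pole is at -1/τ = -252, so τ = 1/252 = 0.0040 s.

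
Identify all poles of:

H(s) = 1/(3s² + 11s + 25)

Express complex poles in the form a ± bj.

Discriminant = 11² - 4×3×25 = 121 - 300 = -179 < 0, so the poles are a complex conjugate pair s = (-11 ± j√179)/(2×3). Real part = -11/(2×3) = -11/6 ≈ -1.8333; imaginary part = ±√179/(2×3) ≈ 2.2298. Poles: s = -1.8333 ± 2.2298j.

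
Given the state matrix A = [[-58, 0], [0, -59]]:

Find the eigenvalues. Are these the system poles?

For diagonal matrix, eigenvalues are diagonal entries: λ₁ = -58, λ₂ = -59. Eigenvalues of A = system poles.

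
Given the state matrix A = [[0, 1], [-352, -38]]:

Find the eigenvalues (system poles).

det(A - λI) = λ² - (-38)λ + 352 = (λ - (-22))(λ - (-16)). Eigenvalues: -22, -16.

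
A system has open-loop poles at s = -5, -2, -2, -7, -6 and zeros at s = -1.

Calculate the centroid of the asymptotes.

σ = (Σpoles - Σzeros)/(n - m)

σ = (Σpoles - Σzeros)/(n - m) = (-22 - (-1))/(5 - 1) = -21/4 = -5.25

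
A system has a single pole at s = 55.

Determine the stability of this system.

Pole at s = 55 is in the right half-plane. Unstable.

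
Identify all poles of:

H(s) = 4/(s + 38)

Pole is where denominator = 0: s + 38 = 0, so s = -38.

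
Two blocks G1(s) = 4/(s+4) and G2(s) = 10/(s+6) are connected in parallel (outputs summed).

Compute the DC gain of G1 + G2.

Parallel: G_eq = G1 + G2. DC gain = G1(0) + G2(0) = 4/4 + 10/6 = 1 + 1.6667 = 2.6667.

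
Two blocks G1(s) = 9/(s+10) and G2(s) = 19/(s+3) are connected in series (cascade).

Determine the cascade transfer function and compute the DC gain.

Series: multiply transfer functions. G_eq = 9/(s+10) × 19/(s+3) = 171/((s+10)(s+3)). DC gain = 171/(10×3) = 5.7.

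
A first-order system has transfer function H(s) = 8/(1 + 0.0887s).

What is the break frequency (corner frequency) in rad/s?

Corner frequency = 1/τ = 1/0.0887 = 11.274 rad/s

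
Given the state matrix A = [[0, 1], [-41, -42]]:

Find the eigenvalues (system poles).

det(A - λI) = λ² - (-42)λ + 41 = (λ - (-1))(λ - (-41)). Eigenvalues: -1, -41.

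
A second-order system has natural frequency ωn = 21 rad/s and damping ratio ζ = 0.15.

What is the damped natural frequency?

ωd = ωn√(1 - ζ²) = 21√(1 - 0.15²) = 20.76 rad/s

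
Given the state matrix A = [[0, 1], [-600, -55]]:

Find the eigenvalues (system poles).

det(A - λI) = λ² - (-55)λ + 600 = (λ - (-15))(λ - (-40)). Eigenvalues: -15, -40.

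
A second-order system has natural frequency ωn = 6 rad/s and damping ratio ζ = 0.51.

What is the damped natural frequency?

ωd = ωn√(1 - ζ²) = 6√(1 - 0.51²) = 5.16 rad/s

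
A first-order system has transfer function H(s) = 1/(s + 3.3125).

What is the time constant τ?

For H(s) = 1/(s + 1/τ), the pole is at -1/τ = -3.3125, so τ = 1/3.3125 = 0.3019 s.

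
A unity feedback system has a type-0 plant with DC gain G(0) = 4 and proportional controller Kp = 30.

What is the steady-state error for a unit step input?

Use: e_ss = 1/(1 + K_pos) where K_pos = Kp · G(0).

K_pos = Kp · G(0) = 30 × 4 = 120. e_ss = 1/(1 + 120) = 0.0083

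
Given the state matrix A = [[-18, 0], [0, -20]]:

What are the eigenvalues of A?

For diagonal matrix, eigenvalues are diagonal entries: λ₁ = -18, λ₂ = -20.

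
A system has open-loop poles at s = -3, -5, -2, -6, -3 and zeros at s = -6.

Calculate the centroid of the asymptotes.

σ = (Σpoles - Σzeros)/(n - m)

σ = (Σpoles - Σzeros)/(n - m) = (-19 - (-6))/(5 - 1) = -13/4 = -3.25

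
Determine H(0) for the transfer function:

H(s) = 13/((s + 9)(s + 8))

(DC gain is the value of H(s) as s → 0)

DC gain = H(0) = 13/(9 × 8) = 13/72 = 0.1806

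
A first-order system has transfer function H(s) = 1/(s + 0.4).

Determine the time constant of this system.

For H(s) = 1/(s + 1/τ), the pole is at -1/τ = -0.4, so τ = 1/0.4 = 2.5 s.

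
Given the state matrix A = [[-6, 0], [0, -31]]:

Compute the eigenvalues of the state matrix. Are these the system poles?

For diagonal matrix, eigenvalues are diagonal entries: λ₁ = -6, λ₂ = -31. Eigenvalues of A = system poles.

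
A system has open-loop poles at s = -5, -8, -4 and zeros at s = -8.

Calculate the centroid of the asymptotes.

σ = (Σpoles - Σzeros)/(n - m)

σ = (Σpoles - Σzeros)/(n - m) = (-17 - (-8))/(3 - 1) = -9/2 = -4.5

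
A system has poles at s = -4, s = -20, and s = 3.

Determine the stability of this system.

Pole(s) at s = 3 are not in the left half-plane. System is unstable.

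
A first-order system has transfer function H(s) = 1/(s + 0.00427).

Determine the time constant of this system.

For H(s) = 1/(s + 1/τ), the pole is at -1/τ = -0.00427, so τ = 1/0.00427 = 234.2 s.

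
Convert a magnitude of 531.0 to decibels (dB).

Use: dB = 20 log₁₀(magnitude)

dB = 20 log₁₀(531.0) = 54.5 dB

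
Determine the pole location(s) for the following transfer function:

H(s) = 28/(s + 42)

Pole is where denominator = 0: s + 42 = 0, so s = -42.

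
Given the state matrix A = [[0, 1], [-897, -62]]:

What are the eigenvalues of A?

det(A - λI) = λ² - (-62)λ + 897 = (λ - (-39))(λ - (-23)). Eigenvalues: -39, -23.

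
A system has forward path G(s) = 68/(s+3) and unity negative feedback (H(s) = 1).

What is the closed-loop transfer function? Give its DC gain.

T(s) = G/(1+GH) = [68/(s+3)] / [1 + 68/(s+3)] = 68/(s+3+68) = 68/(s+71). DC gain = 68/71 = 0.9577.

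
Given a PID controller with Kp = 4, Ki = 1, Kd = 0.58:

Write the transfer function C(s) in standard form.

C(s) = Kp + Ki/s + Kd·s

Substituting values: C(s) = 4 + 1/s + 0.58s = (0.58s² + 4s + 1)/s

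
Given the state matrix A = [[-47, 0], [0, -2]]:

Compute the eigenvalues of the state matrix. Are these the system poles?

For diagonal matrix, eigenvalues are diagonal entries: λ₁ = -47, λ₂ = -2. Eigenvalues of A = system poles.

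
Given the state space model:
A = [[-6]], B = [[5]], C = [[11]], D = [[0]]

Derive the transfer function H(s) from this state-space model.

(sI - A)⁻¹ = 1/(s + 6). H(s) = 11 × 5/(s + 6) + 0 = 55/(s + 6).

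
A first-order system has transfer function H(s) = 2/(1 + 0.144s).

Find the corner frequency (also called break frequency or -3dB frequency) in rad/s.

Corner frequency = 1/τ = 1/0.144 = 6.944 rad/s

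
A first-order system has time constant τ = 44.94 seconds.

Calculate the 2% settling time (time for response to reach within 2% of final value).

For first-order system, 2% settling time ≈ 4τ = 4 × 44.94 = 179.76 s.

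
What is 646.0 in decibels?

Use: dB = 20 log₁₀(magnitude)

dB = 20 log₁₀(646.0) = 56.2 dB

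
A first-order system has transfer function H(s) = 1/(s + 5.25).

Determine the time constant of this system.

For H(s) = 1/(s + 1/τ), the pole is at -1/τ = -5.25, so τ = 1/5.25 = 0.1905 s.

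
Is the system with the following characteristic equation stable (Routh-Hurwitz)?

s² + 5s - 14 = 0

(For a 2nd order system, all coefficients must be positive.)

Coefficients: 1, 5, -14. c=-14 not positive, so system is unstable.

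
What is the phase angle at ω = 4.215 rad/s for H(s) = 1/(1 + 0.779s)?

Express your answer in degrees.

Phase = -arctan(ωτ) = -arctan(4.215 × 0.779) = -73.1°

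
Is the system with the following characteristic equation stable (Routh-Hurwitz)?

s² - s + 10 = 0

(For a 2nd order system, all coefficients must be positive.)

Coefficients: 1, -1, 10. b=-1 not positive, so system is unstable.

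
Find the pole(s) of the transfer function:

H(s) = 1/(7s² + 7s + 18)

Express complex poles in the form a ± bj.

Discriminant = 7² - 4×7×18 = 49 - 504 = -455 < 0, so the poles are a complex conjugate pair s = (-7 ± j√455)/(2×7). Real part = -7/(2×7) = -7/14 = -0.5; imaginary part = ±√455/(2×7) ≈ 1.5236. Poles: s = -0.5 ± 1.5236j.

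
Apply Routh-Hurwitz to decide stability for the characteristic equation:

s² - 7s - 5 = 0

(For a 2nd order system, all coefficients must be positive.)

Coefficients: 1, -7, -5. b=-7, c=-5 not positive, so system is unstable.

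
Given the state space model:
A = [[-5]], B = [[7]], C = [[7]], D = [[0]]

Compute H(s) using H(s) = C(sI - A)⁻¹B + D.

(sI - A)⁻¹ = 1/(s + 5). H(s) = 7 × 7/(s + 5) + 0 = 49/(s + 5).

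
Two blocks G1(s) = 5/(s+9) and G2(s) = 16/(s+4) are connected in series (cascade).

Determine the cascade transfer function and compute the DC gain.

Series: multiply transfer functions. G_eq = 5/(s+9) × 16/(s+4) = 80/((s+9)(s+4)). DC gain = 80/(9×4) = 2.2222.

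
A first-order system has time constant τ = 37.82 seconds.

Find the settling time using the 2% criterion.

For first-order system, 2% settling time ≈ 4τ = 4 × 37.82 = 151.28 s.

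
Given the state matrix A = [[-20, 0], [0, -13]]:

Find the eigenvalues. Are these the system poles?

For diagonal matrix, eigenvalues are diagonal entries: λ₁ = -20, λ₂ = -13. Eigenvalues of A = system poles.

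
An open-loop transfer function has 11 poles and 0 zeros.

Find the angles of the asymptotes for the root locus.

n - m = 11 - 0 = 11. Angles: θk = (2k + 1)·180°/11 = 16.36°, 49.09°, 81.82°, 114.55°, 147.27°, 180°, 212.73°, 245.45°, 278.18°, 310.91°, 343.64°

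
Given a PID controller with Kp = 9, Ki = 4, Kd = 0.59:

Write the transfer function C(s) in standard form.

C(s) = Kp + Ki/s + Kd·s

Substituting values: C(s) = 9 + 4/s + 0.59s = (0.59s² + 9s + 4)/s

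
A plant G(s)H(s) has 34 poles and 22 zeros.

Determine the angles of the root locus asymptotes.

n - m = 34 - 22 = 12. Angles: θk = (2k + 1)·180°/12 = 15°, 45°, 75°, 105°, 135°, 165°, 195°, 225°, 255°, 285°, 315°, 345°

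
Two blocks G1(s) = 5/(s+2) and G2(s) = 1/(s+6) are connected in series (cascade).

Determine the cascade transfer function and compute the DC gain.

Series: multiply transfer functions. G_eq = 5/(s+2) × 1/(s+6) = 5/((s+2)(s+6)). DC gain = 5/(2×6) = 0.4167.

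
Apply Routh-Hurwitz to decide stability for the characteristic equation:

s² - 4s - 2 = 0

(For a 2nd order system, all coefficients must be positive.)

Coefficients: 1, -4, -2. b=-4, c=-2 not positive, so system is unstable.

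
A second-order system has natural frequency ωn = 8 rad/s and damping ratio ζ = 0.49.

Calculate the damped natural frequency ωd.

ωd = ωn√(1 - ζ²) = 8√(1 - 0.49²) = 6.97 rad/s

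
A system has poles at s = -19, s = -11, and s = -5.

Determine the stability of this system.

All poles are in the left half-plane. System is stable.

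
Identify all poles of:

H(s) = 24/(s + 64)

Pole is where denominator = 0: s + 64 = 0, so s = -64.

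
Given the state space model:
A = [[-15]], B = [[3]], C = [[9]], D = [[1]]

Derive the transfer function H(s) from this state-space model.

(sI - A)⁻¹ = 1/(s + 15). H(s) = 9×3/(s + 15) + 1 = (s + 42)/(s + 15).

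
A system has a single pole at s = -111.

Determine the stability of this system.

Pole at s = -111 is in the left half-plane. Stable.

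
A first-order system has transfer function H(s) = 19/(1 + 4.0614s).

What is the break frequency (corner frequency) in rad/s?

Corner frequency = 1/τ = 1/4.0614 = 0.246 rad/s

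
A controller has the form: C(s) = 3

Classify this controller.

This is a Proportional (P) controller.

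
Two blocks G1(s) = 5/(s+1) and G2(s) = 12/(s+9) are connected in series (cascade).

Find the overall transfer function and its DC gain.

Series: multiply transfer functions. G_eq = 5/(s+1) × 12/(s+9) = 60/((s+1)(s+9)). DC gain = 60/(1×9) = 6.6667.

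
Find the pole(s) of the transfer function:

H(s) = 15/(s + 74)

Pole is where denominator = 0: s + 74 = 0, so s = -74.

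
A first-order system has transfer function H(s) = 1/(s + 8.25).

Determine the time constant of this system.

For H(s) = 1/(s + 1/τ), the pole is at -1/τ = -8.25, so τ = 1/8.25 = 0.1212 s.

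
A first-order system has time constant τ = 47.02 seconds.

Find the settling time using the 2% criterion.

For first-order system, 2% settling time ≈ 4τ = 4 × 47.02 = 188.08 s.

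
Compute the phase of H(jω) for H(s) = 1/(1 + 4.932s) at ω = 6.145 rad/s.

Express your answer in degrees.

Phase = -arctan(ωτ) = -arctan(6.145 × 4.932) = -88.1°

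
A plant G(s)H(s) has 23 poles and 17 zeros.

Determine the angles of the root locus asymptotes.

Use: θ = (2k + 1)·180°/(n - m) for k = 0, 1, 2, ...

n - m = 23 - 17 = 6. Angles: θk = (2k + 1)·180°/6 = 30°, 90°, 150°, 210°, 270°, 330°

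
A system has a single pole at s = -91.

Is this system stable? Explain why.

Pole at s = -91 is in the left half-plane. Stable.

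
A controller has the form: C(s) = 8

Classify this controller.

This is a Proportional (P) controller.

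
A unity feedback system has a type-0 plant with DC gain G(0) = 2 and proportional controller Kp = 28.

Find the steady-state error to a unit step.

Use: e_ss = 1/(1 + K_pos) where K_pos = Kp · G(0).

K_pos = Kp · G(0) = 28 × 2 = 56. e_ss = 1/(1 + 56) = 0.0175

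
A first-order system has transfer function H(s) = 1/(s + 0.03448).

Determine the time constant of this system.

For H(s) = 1/(s + 1/τ), the pole is at -1/τ = -0.03448, so τ = 1/0.03448 = 29 s.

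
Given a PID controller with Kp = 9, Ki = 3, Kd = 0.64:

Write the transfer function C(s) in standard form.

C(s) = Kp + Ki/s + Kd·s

Substituting values: C(s) = 9 + 3/s + 0.64s = (0.64s² + 9s + 3)/s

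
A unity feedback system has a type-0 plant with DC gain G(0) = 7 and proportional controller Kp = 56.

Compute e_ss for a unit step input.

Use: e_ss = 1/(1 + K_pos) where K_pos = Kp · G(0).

K_pos = Kp · G(0) = 56 × 7 = 392. e_ss = 1/(1 + 392) = 0.0025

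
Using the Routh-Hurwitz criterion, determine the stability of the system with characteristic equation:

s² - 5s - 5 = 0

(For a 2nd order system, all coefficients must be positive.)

Coefficients: 1, -5, -5. b=-5, c=-5 not positive, so system is unstable.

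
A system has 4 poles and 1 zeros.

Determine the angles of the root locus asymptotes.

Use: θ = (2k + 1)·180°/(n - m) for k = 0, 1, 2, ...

n - m = 4 - 1 = 3. Angles: θk = (2k + 1)·180°/3 = 60°, 180°, 300°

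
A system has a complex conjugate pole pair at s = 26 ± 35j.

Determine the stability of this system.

Real part of poles is 26 (> 0, right half-plane). Unstable.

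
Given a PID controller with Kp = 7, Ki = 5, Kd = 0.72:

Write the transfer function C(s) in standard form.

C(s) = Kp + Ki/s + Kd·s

Substituting values: C(s) = 7 + 5/s + 0.72s = (0.72s² + 7s + 5)/s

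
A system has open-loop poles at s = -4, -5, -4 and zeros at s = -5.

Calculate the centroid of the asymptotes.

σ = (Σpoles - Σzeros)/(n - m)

σ = (Σpoles - Σzeros)/(n - m) = (-13 - (-5))/(3 - 1) = -8/2 = -4.0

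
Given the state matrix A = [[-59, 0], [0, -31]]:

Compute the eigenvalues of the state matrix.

For diagonal matrix, eigenvalues are diagonal entries: λ₁ = -59, λ₂ = -31.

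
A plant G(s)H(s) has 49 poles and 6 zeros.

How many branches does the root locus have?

Root locus has n branches where n = number of poles = 49.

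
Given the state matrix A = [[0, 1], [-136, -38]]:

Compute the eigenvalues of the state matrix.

det(A - λI) = λ² - (-38)λ + 136 = (λ - (-34))(λ - (-4)). Eigenvalues: -34, -4.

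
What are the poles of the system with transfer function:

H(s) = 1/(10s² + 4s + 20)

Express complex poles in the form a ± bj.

Discriminant = 4² - 4×10×20 = 16 - 800 = -784 < 0, so the poles are a complex conjugate pair s = (-4 ± j√784)/(2×10). Real part = -4/(2×10) = -4/20 = -0.2; imaginary part = ±√784/(2×10) = 28/20 = 1.4. Poles: s = -0.2 ± 1.4j.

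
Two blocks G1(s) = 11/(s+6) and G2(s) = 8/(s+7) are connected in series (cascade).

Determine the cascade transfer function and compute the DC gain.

Series: multiply transfer functions. G_eq = 11/(s+6) × 8/(s+7) = 88/((s+6)(s+7)). DC gain = 88/(6×7) = 2.0952.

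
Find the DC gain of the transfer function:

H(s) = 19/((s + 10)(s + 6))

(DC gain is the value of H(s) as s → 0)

DC gain = H(0) = 19/(10 × 6) = 19/60 = 0.3167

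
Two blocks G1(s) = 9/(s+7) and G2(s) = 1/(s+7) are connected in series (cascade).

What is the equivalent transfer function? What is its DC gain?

Series: multiply transfer functions. G_eq = 9/(s+7) × 1/(s+7) = 9/((s+7)(s+7)). DC gain = 9/(7×7) = 0.1837.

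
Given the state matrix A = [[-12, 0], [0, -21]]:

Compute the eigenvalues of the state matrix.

For diagonal matrix, eigenvalues are diagonal entries: λ₁ = -12, λ₂ = -21.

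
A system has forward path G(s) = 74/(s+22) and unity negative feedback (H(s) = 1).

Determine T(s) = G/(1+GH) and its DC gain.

T(s) = G/(1+GH) = [74/(s+22)] / [1 + 74/(s+22)] = 74/(s+22+74) = 74/(s+96). DC gain = 74/96 = 0.7708.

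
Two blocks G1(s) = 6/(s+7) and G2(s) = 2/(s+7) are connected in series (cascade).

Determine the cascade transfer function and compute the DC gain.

Series: multiply transfer functions. G_eq = 6/(s+7) × 2/(s+7) = 12/((s+7)(s+7)). DC gain = 12/(7×7) = 0.2449.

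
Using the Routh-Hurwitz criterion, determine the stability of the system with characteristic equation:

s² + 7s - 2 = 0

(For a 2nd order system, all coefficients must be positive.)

Coefficients: 1, 7, -2. c=-2 not positive, so system is unstable.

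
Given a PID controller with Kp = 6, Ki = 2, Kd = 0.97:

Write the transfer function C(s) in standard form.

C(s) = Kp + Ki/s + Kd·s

Substituting values: C(s) = 6 + 2/s + 0.97s = (0.97s² + 6s + 2)/s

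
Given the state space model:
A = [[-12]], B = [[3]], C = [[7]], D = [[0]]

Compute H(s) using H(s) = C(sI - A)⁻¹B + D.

(sI - A)⁻¹ = 1/(s + 12). H(s) = 7 × 3/(s + 12) + 0 = 21/(s + 12).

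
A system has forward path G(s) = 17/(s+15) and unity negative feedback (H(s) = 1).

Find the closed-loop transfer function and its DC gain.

T(s) = G/(1+GH) = [17/(s+15)] / [1 + 17/(s+15)] = 17/(s+15+17) = 17/(s+32). DC gain = 17/32 = 0.53125.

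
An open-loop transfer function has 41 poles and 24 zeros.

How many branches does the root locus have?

Root locus has n branches where n = number of poles = 41.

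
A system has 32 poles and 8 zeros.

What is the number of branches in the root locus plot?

Root locus has n branches where n = number of poles = 32.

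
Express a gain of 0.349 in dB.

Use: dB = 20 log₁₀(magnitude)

dB = 20 log₁₀(0.349) = -9.1 dB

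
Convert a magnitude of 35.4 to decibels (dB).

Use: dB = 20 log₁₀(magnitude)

dB = 20 log₁₀(35.4) = 31.0 dB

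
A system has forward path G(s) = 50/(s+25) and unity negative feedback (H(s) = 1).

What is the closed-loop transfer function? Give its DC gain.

T(s) = G/(1+GH) = [50/(s+25)] / [1 + 50/(s+25)] = 50/(s+25+50) = 50/(s+75). DC gain = 50/75 = 0.6667.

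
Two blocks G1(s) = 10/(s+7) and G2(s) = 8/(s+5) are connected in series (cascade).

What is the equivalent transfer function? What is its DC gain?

Series: multiply transfer functions. G_eq = 10/(s+7) × 8/(s+5) = 80/((s+7)(s+5)). DC gain = 80/(7×5) = 2.2857.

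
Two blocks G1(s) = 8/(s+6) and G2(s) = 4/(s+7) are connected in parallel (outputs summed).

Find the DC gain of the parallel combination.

Parallel: G_eq = G1 + G2. DC gain = G1(0) + G2(0) = 8/6 + 4/7 = 1.3333 + 0.5714 = 1.9048.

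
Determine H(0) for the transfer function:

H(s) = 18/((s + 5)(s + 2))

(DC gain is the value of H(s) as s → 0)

DC gain = H(0) = 18/(5 × 2) = 18/10 = 1.8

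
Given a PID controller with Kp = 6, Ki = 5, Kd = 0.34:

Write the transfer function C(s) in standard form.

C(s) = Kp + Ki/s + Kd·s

Substituting values: C(s) = 6 + 5/s + 0.34s = (0.34s² + 6s + 5)/s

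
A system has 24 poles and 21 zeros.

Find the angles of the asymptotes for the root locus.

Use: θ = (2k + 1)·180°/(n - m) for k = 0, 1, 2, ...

n - m = 24 - 21 = 3. Angles: θk = (2k + 1)·180°/3 = 60°, 180°, 300°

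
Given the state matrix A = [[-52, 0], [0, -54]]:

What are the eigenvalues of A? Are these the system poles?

For diagonal matrix, eigenvalues are diagonal entries: λ₁ = -52, λ₂ = -54. Eigenvalues of A = system poles.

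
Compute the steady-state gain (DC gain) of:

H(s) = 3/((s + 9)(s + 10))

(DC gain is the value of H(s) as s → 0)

DC gain = H(0) = 3/(9 × 10) = 3/90 = 0.0333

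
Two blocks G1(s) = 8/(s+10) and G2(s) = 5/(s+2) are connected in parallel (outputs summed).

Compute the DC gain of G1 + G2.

Parallel: G_eq = G1 + G2. DC gain = G1(0) + G2(0) = 8/10 + 5/2 = 0.8 + 2.5 = 3.3.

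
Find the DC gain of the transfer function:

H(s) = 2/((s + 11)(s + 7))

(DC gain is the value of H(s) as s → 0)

DC gain = H(0) = 2/(11 × 7) = 2/77 = 0.0260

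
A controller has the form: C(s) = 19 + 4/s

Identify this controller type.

This is a Proportional-Integral (PI) controller.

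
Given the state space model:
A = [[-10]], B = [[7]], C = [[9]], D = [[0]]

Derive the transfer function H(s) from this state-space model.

(sI - A)⁻¹ = 1/(s + 10). H(s) = 9 × 7/(s + 10) + 0 = 63/(s + 10).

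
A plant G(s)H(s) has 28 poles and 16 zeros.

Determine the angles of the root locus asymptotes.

n - m = 28 - 16 = 12. Angles: θk = (2k + 1)·180°/12 = 15°, 45°, 75°, 105°, 135°, 165°, 195°, 225°, 255°, 285°, 315°, 345°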